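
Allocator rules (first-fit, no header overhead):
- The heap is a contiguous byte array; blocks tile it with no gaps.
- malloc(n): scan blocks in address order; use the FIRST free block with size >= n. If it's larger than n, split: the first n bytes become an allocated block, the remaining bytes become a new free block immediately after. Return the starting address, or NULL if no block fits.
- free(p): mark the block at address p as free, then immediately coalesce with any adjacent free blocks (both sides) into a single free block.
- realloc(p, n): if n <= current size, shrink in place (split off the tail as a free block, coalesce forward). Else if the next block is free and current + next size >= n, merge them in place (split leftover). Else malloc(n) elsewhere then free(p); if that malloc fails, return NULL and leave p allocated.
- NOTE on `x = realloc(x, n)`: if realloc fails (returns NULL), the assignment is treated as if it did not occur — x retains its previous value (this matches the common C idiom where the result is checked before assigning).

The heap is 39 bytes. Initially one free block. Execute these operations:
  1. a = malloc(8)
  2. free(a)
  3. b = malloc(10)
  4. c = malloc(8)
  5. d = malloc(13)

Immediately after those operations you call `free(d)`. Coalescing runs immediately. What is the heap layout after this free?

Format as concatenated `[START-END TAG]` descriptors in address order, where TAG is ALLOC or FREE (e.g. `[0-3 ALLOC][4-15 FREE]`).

Op 1: a = malloc(8) -> a = 0; heap: [0-7 ALLOC][8-38 FREE]
Op 2: free(a) -> (freed a); heap: [0-38 FREE]
Op 3: b = malloc(10) -> b = 0; heap: [0-9 ALLOC][10-38 FREE]
Op 4: c = malloc(8) -> c = 10; heap: [0-9 ALLOC][10-17 ALLOC][18-38 FREE]
Op 5: d = malloc(13) -> d = 18; heap: [0-9 ALLOC][10-17 ALLOC][18-30 ALLOC][31-38 FREE]
free(d): d = 18 -> block [18-30 ALLOC]; mark free, coalesce with adjacent free neighbors -> [0-9 ALLOC][10-17 ALLOC][18-38 FREE]

Answer: [0-9 ALLOC][10-17 ALLOC][18-38 FREE]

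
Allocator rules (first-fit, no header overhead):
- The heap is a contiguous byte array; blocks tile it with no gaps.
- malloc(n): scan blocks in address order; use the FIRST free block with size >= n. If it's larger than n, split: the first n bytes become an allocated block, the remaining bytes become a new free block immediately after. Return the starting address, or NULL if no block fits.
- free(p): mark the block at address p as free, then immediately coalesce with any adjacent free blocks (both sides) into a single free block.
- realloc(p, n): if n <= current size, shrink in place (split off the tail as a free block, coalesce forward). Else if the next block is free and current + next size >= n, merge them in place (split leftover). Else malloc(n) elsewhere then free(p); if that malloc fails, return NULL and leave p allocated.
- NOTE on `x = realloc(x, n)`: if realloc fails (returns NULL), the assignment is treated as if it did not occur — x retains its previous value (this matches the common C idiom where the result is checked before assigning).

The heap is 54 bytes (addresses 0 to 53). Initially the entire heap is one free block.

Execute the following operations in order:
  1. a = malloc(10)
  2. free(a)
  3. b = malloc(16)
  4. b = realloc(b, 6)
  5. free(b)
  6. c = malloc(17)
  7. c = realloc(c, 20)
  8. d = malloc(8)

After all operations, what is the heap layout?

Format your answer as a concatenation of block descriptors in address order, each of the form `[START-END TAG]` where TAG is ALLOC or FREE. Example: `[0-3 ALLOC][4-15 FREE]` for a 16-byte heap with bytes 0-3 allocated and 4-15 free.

Answer: [0-19 ALLOC][20-27 ALLOC][28-53 FREE]

Derivation:
Op 1: a = malloc(10) -> a = 0; heap: [0-9 ALLOC][10-53 FREE]
Op 2: free(a) -> (freed a); heap: [0-53 FREE]
Op 3: b = malloc(16) -> b = 0; heap: [0-15 ALLOC][16-53 FREE]
Op 4: b = realloc(b, 6) -> b = 0; heap: [0-5 ALLOC][6-53 FREE]
Op 5: free(b) -> (freed b); heap: [0-53 FREE]
Op 6: c = malloc(17) -> c = 0; heap: [0-16 ALLOC][17-53 FREE]
Op 7: c = realloc(c, 20) -> c = 0; heap: [0-19 ALLOC][20-53 FREE]
Op 8: d = malloc(8) -> d = 20; heap: [0-19 ALLOC][20-27 ALLOC][28-53 FREE]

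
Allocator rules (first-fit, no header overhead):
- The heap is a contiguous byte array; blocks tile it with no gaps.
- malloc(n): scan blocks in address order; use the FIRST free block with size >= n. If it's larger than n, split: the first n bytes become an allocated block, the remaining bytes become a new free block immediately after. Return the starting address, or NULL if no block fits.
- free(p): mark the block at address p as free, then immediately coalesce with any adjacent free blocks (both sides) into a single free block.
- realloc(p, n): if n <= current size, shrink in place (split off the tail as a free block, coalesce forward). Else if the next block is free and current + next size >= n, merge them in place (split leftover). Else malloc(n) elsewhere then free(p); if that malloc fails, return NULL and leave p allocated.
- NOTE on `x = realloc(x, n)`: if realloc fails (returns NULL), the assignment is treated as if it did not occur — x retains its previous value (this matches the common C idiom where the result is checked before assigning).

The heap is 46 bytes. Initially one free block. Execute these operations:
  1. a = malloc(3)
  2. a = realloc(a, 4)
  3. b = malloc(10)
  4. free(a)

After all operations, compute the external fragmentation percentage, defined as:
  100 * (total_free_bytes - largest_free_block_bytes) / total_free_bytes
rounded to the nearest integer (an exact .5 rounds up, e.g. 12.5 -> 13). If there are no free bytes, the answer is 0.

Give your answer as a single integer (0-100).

Op 1: a = malloc(3) -> a = 0; heap: [0-2 ALLOC][3-45 FREE]
Op 2: a = realloc(a, 4) -> a = 0; heap: [0-3 ALLOC][4-45 FREE]
Op 3: b = malloc(10) -> b = 4; heap: [0-3 ALLOC][4-13 ALLOC][14-45 FREE]
Op 4: free(a) -> (freed a); heap: [0-3 FREE][4-13 ALLOC][14-45 FREE]
Free blocks: [4 32] total_free=36 largest=32 -> 100*(36-32)/36 = 400/36 ≈ 11.111 -> rounds to 11

Answer: 11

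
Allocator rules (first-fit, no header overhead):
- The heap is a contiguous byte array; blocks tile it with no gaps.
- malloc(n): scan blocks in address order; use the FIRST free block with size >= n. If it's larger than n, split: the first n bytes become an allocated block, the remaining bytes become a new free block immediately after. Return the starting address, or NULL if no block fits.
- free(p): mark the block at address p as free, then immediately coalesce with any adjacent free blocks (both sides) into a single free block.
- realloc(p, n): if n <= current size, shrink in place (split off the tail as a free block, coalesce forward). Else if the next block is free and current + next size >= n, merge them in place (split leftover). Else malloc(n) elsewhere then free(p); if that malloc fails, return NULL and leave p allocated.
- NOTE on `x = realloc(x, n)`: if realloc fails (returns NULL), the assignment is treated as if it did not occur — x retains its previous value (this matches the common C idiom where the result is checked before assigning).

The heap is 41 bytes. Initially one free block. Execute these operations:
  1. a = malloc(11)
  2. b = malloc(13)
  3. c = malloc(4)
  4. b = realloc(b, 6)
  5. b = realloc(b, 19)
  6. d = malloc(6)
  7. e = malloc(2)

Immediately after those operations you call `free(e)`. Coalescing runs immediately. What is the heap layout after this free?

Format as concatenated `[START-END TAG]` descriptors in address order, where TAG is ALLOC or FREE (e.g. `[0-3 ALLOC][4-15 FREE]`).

Op 1: a = malloc(11) -> a = 0; heap: [0-10 ALLOC][11-40 FREE]
Op 2: b = malloc(13) -> b = 11; heap: [0-10 ALLOC][11-23 ALLOC][24-40 FREE]
Op 3: c = malloc(4) -> c = 24; heap: [0-10 ALLOC][11-23 ALLOC][24-27 ALLOC][28-40 FREE]
Op 4: b = realloc(b, 6) -> b = 11; heap: [0-10 ALLOC][11-16 ALLOC][17-23 FREE][24-27 ALLOC][28-40 FREE]
Op 5: b = realloc(b, 19) -> NULL (b unchanged); heap: [0-10 ALLOC][11-16 ALLOC][17-23 FREE][24-27 ALLOC][28-40 FREE]
Op 6: d = malloc(6) -> d = 17; heap: [0-10 ALLOC][11-16 ALLOC][17-22 ALLOC][23-23 FREE][24-27 ALLOC][28-40 FREE]
Op 7: e = malloc(2) -> e = 28; heap: [0-10 ALLOC][11-16 ALLOC][17-22 ALLOC][23-23 FREE][24-27 ALLOC][28-29 ALLOC][30-40 FREE]
free(e): e = 28 -> block [28-29 ALLOC]; mark free, coalesce with adjacent free neighbors -> [0-10 ALLOC][11-16 ALLOC][17-22 ALLOC][23-23 FREE][24-27 ALLOC][28-40 FREE]

Answer: [0-10 ALLOC][11-16 ALLOC][17-22 ALLOC][23-23 FREE][24-27 ALLOC][28-40 FREE]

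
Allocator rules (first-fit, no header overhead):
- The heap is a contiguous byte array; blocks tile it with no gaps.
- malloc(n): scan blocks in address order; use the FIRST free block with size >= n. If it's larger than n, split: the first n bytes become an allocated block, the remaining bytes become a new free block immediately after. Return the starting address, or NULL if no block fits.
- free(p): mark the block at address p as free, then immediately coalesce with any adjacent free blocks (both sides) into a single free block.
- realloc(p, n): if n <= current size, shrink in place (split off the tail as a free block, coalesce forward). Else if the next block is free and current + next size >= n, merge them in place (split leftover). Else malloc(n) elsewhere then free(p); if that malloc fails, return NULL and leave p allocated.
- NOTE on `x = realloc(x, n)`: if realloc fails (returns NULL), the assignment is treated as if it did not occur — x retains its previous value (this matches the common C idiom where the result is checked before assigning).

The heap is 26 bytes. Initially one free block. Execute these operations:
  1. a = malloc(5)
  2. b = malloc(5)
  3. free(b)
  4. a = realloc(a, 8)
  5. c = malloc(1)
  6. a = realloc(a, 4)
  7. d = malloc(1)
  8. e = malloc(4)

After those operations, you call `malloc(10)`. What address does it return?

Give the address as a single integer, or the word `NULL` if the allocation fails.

Op 1: a = malloc(5) -> a = 0; heap: [0-4 ALLOC][5-25 FREE]
Op 2: b = malloc(5) -> b = 5; heap: [0-4 ALLOC][5-9 ALLOC][10-25 FREE]
Op 3: free(b) -> (freed b); heap: [0-4 ALLOC][5-25 FREE]
Op 4: a = realloc(a, 8) -> a = 0; heap: [0-7 ALLOC][8-25 FREE]
Op 5: c = malloc(1) -> c = 8; heap: [0-7 ALLOC][8-8 ALLOC][9-25 FREE]
Op 6: a = realloc(a, 4) -> a = 0; heap: [0-3 ALLOC][4-7 FREE][8-8 ALLOC][9-25 FREE]
Op 7: d = malloc(1) -> d = 4; heap: [0-3 ALLOC][4-4 ALLOC][5-7 FREE][8-8 ALLOC][9-25 FREE]
Op 8: e = malloc(4) -> e = 9; heap: [0-3 ALLOC][4-4 ALLOC][5-7 FREE][8-8 ALLOC][9-12 ALLOC][13-25 FREE]
malloc(10): first-fit scan over [0-3 ALLOC][4-4 ALLOC][5-7 FREE][8-8 ALLOC][9-12 ALLOC][13-25 FREE] -> 13

Answer: 13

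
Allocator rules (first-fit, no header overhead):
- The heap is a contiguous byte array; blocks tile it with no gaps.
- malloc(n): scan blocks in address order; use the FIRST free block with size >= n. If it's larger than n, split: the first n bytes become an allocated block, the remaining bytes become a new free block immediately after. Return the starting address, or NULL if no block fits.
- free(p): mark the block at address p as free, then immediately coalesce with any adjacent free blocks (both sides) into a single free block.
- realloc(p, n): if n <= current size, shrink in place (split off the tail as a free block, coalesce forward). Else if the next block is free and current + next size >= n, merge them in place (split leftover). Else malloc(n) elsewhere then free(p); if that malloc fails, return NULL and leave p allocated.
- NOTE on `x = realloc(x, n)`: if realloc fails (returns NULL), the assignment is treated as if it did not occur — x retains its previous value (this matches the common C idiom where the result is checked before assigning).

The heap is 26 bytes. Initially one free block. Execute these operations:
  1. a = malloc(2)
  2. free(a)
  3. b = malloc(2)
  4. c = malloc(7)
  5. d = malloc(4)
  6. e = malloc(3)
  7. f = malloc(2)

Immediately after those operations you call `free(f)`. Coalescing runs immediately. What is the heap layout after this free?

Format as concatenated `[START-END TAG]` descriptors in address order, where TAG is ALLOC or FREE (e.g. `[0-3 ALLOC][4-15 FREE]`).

Op 1: a = malloc(2) -> a = 0; heap: [0-1 ALLOC][2-25 FREE]
Op 2: free(a) -> (freed a); heap: [0-25 FREE]
Op 3: b = malloc(2) -> b = 0; heap: [0-1 ALLOC][2-25 FREE]
Op 4: c = malloc(7) -> c = 2; heap: [0-1 ALLOC][2-8 ALLOC][9-25 FREE]
Op 5: d = malloc(4) -> d = 9; heap: [0-1 ALLOC][2-8 ALLOC][9-12 ALLOC][13-25 FREE]
Op 6: e = malloc(3) -> e = 13; heap: [0-1 ALLOC][2-8 ALLOC][9-12 ALLOC][13-15 ALLOC][16-25 FREE]
Op 7: f = malloc(2) -> f = 16; heap: [0-1 ALLOC][2-8 ALLOC][9-12 ALLOC][13-15 ALLOC][16-17 ALLOC][18-25 FREE]
free(f): f = 16 -> block [16-17 ALLOC]; mark free, coalesce with adjacent free neighbors -> [0-1 ALLOC][2-8 ALLOC][9-12 ALLOC][13-15 ALLOC][16-25 FREE]

Answer: [0-1 ALLOC][2-8 ALLOC][9-12 ALLOC][13-15 ALLOC][16-25 FREE]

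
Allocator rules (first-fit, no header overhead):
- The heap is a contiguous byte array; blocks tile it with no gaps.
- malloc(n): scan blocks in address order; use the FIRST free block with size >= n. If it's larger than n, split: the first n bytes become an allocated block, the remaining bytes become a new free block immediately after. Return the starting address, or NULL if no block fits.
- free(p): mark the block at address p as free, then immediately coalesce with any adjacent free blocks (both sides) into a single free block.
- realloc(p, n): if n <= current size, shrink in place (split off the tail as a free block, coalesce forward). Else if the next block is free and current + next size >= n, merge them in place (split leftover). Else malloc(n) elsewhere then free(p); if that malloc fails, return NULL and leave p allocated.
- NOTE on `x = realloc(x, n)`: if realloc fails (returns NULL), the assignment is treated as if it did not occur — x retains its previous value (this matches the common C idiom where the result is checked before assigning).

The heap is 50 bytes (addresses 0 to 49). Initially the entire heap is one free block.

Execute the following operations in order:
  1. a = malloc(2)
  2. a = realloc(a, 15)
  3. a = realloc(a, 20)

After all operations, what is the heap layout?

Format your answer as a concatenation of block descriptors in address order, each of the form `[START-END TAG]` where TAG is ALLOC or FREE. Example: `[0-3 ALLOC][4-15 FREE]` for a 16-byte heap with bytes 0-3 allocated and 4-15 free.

Answer: [0-19 ALLOC][20-49 FREE]

Derivation:
Op 1: a = malloc(2) -> a = 0; heap: [0-1 ALLOC][2-49 FREE]
Op 2: a = realloc(a, 15) -> a = 0; heap: [0-14 ALLOC][15-49 FREE]
Op 3: a = realloc(a, 20) -> a = 0; heap: [0-19 ALLOC][20-49 FREE]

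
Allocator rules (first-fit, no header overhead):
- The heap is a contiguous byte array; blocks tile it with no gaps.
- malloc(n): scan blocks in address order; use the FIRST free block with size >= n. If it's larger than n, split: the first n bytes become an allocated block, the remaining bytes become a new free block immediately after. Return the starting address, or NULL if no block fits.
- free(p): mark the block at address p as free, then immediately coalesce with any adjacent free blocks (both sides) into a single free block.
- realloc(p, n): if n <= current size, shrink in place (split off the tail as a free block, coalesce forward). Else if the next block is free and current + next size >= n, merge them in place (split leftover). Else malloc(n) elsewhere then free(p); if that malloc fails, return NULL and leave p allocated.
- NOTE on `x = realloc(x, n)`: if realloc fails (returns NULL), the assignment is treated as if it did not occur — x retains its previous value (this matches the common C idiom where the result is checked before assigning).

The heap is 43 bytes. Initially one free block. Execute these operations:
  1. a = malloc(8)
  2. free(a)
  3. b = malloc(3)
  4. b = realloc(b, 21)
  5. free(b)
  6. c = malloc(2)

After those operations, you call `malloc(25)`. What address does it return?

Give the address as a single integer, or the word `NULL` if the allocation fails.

Answer: 2

Derivation:
Op 1: a = malloc(8) -> a = 0; heap: [0-7 ALLOC][8-42 FREE]
Op 2: free(a) -> (freed a); heap: [0-42 FREE]
Op 3: b = malloc(3) -> b = 0; heap: [0-2 ALLOC][3-42 FREE]
Op 4: b = realloc(b, 21) -> b = 0; heap: [0-20 ALLOC][21-42 FREE]
Op 5: free(b) -> (freed b); heap: [0-42 FREE]
Op 6: c = malloc(2) -> c = 0; heap: [0-1 ALLOC][2-42 FREE]
malloc(25): first-fit scan over [0-1 ALLOC][2-42 FREE] -> 2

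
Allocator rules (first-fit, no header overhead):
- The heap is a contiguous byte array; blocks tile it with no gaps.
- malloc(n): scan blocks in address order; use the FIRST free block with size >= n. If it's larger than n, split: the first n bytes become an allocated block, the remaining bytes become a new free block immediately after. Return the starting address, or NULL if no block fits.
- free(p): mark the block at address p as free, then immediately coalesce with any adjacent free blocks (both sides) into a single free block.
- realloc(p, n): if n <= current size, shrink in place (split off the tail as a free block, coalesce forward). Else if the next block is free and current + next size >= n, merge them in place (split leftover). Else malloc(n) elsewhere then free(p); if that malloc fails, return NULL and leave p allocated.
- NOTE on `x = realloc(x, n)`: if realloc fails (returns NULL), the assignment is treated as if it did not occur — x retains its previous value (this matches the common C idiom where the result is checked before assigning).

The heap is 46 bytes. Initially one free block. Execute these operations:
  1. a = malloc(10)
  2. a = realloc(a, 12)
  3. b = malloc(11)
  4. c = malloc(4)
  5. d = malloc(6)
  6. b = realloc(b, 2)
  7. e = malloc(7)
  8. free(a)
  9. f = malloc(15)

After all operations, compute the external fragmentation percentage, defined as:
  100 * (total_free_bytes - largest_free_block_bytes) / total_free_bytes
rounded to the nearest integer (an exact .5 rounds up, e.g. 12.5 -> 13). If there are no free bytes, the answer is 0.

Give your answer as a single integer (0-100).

Answer: 52

Derivation:
Op 1: a = malloc(10) -> a = 0; heap: [0-9 ALLOC][10-45 FREE]
Op 2: a = realloc(a, 12) -> a = 0; heap: [0-11 ALLOC][12-45 FREE]
Op 3: b = malloc(11) -> b = 12; heap: [0-11 ALLOC][12-22 ALLOC][23-45 FREE]
Op 4: c = malloc(4) -> c = 23; heap: [0-11 ALLOC][12-22 ALLOC][23-26 ALLOC][27-45 FREE]
Op 5: d = malloc(6) -> d = 27; heap: [0-11 ALLOC][12-22 ALLOC][23-26 ALLOC][27-32 ALLOC][33-45 FREE]
Op 6: b = realloc(b, 2) -> b = 12; heap: [0-11 ALLOC][12-13 ALLOC][14-22 FREE][23-26 ALLOC][27-32 ALLOC][33-45 FREE]
Op 7: e = malloc(7) -> e = 14; heap: [0-11 ALLOC][12-13 ALLOC][14-20 ALLOC][21-22 FREE][23-26 ALLOC][27-32 ALLOC][33-45 FREE]
Op 8: free(a) -> (freed a); heap: [0-11 FREE][12-13 ALLOC][14-20 ALLOC][21-22 FREE][23-26 ALLOC][27-32 ALLOC][33-45 FREE]
Op 9: f = malloc(15) -> f = NULL; heap: [0-11 FREE][12-13 ALLOC][14-20 ALLOC][21-22 FREE][23-26 ALLOC][27-32 ALLOC][33-45 FREE]
Free blocks: [12 2 13] total_free=27 largest=13 -> 100*(27-13)/27 = 1400/27 ≈ 51.852 -> rounds to 52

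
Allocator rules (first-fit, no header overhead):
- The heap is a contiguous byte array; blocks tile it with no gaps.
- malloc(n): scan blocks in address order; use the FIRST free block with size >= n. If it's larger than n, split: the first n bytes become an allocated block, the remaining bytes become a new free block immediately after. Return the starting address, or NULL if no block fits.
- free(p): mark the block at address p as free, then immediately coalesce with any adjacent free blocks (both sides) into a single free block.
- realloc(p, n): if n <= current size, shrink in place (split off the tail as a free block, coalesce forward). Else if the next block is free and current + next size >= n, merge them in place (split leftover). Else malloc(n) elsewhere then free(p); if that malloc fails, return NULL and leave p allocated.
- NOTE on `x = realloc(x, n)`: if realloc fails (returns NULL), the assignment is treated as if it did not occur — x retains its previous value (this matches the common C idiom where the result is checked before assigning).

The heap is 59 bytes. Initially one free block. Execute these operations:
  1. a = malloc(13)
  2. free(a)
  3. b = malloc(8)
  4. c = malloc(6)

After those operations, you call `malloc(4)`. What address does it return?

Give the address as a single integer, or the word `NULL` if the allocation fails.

Answer: 14

Derivation:
Op 1: a = malloc(13) -> a = 0; heap: [0-12 ALLOC][13-58 FREE]
Op 2: free(a) -> (freed a); heap: [0-58 FREE]
Op 3: b = malloc(8) -> b = 0; heap: [0-7 ALLOC][8-58 FREE]
Op 4: c = malloc(6) -> c = 8; heap: [0-7 ALLOC][8-13 ALLOC][14-58 FREE]
malloc(4): first-fit scan over [0-7 ALLOC][8-13 ALLOC][14-58 FREE] -> 14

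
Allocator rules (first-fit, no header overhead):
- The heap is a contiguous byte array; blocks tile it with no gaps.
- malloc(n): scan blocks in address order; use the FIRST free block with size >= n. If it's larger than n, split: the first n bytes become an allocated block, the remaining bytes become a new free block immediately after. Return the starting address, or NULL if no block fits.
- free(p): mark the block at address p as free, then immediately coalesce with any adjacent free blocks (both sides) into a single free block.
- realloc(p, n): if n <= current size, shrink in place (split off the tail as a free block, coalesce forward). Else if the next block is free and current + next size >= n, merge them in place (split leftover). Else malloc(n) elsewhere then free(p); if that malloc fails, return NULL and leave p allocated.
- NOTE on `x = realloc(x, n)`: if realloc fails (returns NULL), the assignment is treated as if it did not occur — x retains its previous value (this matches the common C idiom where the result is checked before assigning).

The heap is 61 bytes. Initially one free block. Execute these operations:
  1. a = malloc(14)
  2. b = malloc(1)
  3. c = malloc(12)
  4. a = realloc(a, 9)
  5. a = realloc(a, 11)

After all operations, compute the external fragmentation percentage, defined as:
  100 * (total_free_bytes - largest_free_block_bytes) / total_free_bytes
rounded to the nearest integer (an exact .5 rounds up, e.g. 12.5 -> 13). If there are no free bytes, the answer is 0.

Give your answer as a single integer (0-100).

Answer: 8

Derivation:
Op 1: a = malloc(14) -> a = 0; heap: [0-13 ALLOC][14-60 FREE]
Op 2: b = malloc(1) -> b = 14; heap: [0-13 ALLOC][14-14 ALLOC][15-60 FREE]
Op 3: c = malloc(12) -> c = 15; heap: [0-13 ALLOC][14-14 ALLOC][15-26 ALLOC][27-60 FREE]
Op 4: a = realloc(a, 9) -> a = 0; heap: [0-8 ALLOC][9-13 FREE][14-14 ALLOC][15-26 ALLOC][27-60 FREE]
Op 5: a = realloc(a, 11) -> a = 0; heap: [0-10 ALLOC][11-13 FREE][14-14 ALLOC][15-26 ALLOC][27-60 FREE]
Free blocks: [3 34] total_free=37 largest=34 -> 100*(37-34)/37 = 300/37 ≈ 8.108 -> rounds to 8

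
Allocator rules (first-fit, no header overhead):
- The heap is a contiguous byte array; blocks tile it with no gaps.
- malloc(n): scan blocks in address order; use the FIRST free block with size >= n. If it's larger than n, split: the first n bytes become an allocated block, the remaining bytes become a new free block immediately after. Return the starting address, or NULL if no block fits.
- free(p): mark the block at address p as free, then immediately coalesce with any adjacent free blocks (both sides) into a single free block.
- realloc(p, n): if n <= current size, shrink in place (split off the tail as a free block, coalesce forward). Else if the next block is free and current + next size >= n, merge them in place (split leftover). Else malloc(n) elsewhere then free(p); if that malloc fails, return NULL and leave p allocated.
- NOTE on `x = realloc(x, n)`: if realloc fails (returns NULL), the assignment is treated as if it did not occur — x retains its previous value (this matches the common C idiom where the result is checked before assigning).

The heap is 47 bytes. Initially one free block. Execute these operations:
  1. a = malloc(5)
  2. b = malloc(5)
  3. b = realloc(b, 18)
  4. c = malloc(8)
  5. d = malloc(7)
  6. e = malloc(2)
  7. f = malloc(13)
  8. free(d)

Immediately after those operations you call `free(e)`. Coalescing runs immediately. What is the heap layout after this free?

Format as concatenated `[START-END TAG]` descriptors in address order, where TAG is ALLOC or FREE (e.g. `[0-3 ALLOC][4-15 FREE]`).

Op 1: a = malloc(5) -> a = 0; heap: [0-4 ALLOC][5-46 FREE]
Op 2: b = malloc(5) -> b = 5; heap: [0-4 ALLOC][5-9 ALLOC][10-46 FREE]
Op 3: b = realloc(b, 18) -> b = 5; heap: [0-4 ALLOC][5-22 ALLOC][23-46 FREE]
Op 4: c = malloc(8) -> c = 23; heap: [0-4 ALLOC][5-22 ALLOC][23-30 ALLOC][31-46 FREE]
Op 5: d = malloc(7) -> d = 31; heap: [0-4 ALLOC][5-22 ALLOC][23-30 ALLOC][31-37 ALLOC][38-46 FREE]
Op 6: e = malloc(2) -> e = 38; heap: [0-4 ALLOC][5-22 ALLOC][23-30 ALLOC][31-37 ALLOC][38-39 ALLOC][40-46 FREE]
Op 7: f = malloc(13) -> f = NULL; heap: [0-4 ALLOC][5-22 ALLOC][23-30 ALLOC][31-37 ALLOC][38-39 ALLOC][40-46 FREE]
Op 8: free(d) -> (freed d); heap: [0-4 ALLOC][5-22 ALLOC][23-30 ALLOC][31-37 FREE][38-39 ALLOC][40-46 FREE]
free(e): e = 38 -> block [38-39 ALLOC]; mark free, coalesce with adjacent free neighbors -> [0-4 ALLOC][5-22 ALLOC][23-30 ALLOC][31-46 FREE]

Answer: [0-4 ALLOC][5-22 ALLOC][23-30 ALLOC][31-46 FREE]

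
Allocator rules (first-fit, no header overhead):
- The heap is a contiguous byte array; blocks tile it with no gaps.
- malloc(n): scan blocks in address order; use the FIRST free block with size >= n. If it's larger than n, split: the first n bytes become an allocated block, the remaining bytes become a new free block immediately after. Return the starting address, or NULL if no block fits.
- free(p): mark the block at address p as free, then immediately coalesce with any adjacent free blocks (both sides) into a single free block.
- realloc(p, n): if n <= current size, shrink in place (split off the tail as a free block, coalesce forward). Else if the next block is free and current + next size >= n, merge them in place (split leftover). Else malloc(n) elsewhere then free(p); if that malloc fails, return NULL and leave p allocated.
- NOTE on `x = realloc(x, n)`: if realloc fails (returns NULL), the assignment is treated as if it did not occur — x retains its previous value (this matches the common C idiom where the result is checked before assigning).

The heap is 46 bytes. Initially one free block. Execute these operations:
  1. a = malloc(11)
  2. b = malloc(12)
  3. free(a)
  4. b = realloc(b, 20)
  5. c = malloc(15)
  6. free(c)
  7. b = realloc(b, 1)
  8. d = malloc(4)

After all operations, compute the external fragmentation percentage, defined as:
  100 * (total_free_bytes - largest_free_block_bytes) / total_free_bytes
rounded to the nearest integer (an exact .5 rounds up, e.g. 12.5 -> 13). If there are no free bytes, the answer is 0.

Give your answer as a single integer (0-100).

Op 1: a = malloc(11) -> a = 0; heap: [0-10 ALLOC][11-45 FREE]
Op 2: b = malloc(12) -> b = 11; heap: [0-10 ALLOC][11-22 ALLOC][23-45 FREE]
Op 3: free(a) -> (freed a); heap: [0-10 FREE][11-22 ALLOC][23-45 FREE]
Op 4: b = realloc(b, 20) -> b = 11; heap: [0-10 FREE][11-30 ALLOC][31-45 FREE]
Op 5: c = malloc(15) -> c = 31; heap: [0-10 FREE][11-30 ALLOC][31-45 ALLOC]
Op 6: free(c) -> (freed c); heap: [0-10 FREE][11-30 ALLOC][31-45 FREE]
Op 7: b = realloc(b, 1) -> b = 11; heap: [0-10 FREE][11-11 ALLOC][12-45 FREE]
Op 8: d = malloc(4) -> d = 0; heap: [0-3 ALLOC][4-10 FREE][11-11 ALLOC][12-45 FREE]
Free blocks: [7 34] total_free=41 largest=34 -> 100*(41-34)/41 = 700/41 ≈ 17.073 -> rounds to 17

Answer: 17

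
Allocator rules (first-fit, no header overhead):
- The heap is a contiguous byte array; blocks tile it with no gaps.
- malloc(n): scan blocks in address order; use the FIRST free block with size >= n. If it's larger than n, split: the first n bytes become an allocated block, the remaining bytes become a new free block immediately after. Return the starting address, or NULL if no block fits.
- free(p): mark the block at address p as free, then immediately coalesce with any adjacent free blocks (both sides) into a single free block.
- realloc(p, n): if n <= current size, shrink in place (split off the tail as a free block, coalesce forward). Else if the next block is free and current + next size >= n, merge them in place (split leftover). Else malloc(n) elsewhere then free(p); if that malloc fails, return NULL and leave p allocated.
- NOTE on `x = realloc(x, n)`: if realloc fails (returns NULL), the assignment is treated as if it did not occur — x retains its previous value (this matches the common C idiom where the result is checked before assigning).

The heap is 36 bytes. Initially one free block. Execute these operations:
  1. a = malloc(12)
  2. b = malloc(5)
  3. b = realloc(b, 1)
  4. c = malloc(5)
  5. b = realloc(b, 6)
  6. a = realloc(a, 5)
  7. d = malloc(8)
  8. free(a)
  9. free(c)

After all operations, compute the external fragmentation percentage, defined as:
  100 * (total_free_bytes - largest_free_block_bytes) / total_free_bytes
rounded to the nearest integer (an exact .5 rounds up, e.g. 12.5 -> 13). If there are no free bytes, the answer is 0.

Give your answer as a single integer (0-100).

Op 1: a = malloc(12) -> a = 0; heap: [0-11 ALLOC][12-35 FREE]
Op 2: b = malloc(5) -> b = 12; heap: [0-11 ALLOC][12-16 ALLOC][17-35 FREE]
Op 3: b = realloc(b, 1) -> b = 12; heap: [0-11 ALLOC][12-12 ALLOC][13-35 FREE]
Op 4: c = malloc(5) -> c = 13; heap: [0-11 ALLOC][12-12 ALLOC][13-17 ALLOC][18-35 FREE]
Op 5: b = realloc(b, 6) -> b = 18; heap: [0-11 ALLOC][12-12 FREE][13-17 ALLOC][18-23 ALLOC][24-35 FREE]
Op 6: a = realloc(a, 5) -> a = 0; heap: [0-4 ALLOC][5-12 FREE][13-17 ALLOC][18-23 ALLOC][24-35 FREE]
Op 7: d = malloc(8) -> d = 5; heap: [0-4 ALLOC][5-12 ALLOC][13-17 ALLOC][18-23 ALLOC][24-35 FREE]
Op 8: free(a) -> (freed a); heap: [0-4 FREE][5-12 ALLOC][13-17 ALLOC][18-23 ALLOC][24-35 FREE]
Op 9: free(c) -> (freed c); heap: [0-4 FREE][5-12 ALLOC][13-17 FREE][18-23 ALLOC][24-35 FREE]
Free blocks: [5 5 12] total_free=22 largest=12 -> 100*(22-12)/22 = 1000/22 ≈ 45.455 -> rounds to 45

Answer: 45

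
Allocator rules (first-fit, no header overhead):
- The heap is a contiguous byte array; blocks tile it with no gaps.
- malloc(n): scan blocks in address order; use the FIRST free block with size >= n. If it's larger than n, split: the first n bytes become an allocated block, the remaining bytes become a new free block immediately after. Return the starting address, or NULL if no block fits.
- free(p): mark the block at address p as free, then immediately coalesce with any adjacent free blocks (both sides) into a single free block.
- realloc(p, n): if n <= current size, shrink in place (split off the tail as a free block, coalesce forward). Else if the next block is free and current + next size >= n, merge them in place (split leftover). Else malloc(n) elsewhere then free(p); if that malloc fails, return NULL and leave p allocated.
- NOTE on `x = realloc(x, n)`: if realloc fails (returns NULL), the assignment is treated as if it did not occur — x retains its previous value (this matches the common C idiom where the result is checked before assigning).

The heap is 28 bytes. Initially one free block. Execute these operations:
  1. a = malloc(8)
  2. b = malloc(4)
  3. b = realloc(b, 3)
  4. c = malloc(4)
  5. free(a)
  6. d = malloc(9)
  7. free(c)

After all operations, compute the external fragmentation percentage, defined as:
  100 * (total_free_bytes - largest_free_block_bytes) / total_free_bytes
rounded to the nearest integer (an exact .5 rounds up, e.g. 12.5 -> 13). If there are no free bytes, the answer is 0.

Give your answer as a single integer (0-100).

Answer: 50

Derivation:
Op 1: a = malloc(8) -> a = 0; heap: [0-7 ALLOC][8-27 FREE]
Op 2: b = malloc(4) -> b = 8; heap: [0-7 ALLOC][8-11 ALLOC][12-27 FREE]
Op 3: b = realloc(b, 3) -> b = 8; heap: [0-7 ALLOC][8-10 ALLOC][11-27 FREE]
Op 4: c = malloc(4) -> c = 11; heap: [0-7 ALLOC][8-10 ALLOC][11-14 ALLOC][15-27 FREE]
Op 5: free(a) -> (freed a); heap: [0-7 FREE][8-10 ALLOC][11-14 ALLOC][15-27 FREE]
Op 6: d = malloc(9) -> d = 15; heap: [0-7 FREE][8-10 ALLOC][11-14 ALLOC][15-23 ALLOC][24-27 FREE]
Op 7: free(c) -> (freed c); heap: [0-7 FREE][8-10 ALLOC][11-14 FREE][15-23 ALLOC][24-27 FREE]
Free blocks: [8 4 4] total_free=16 largest=8 -> 100*(16-8)/16 = 800/16 = 50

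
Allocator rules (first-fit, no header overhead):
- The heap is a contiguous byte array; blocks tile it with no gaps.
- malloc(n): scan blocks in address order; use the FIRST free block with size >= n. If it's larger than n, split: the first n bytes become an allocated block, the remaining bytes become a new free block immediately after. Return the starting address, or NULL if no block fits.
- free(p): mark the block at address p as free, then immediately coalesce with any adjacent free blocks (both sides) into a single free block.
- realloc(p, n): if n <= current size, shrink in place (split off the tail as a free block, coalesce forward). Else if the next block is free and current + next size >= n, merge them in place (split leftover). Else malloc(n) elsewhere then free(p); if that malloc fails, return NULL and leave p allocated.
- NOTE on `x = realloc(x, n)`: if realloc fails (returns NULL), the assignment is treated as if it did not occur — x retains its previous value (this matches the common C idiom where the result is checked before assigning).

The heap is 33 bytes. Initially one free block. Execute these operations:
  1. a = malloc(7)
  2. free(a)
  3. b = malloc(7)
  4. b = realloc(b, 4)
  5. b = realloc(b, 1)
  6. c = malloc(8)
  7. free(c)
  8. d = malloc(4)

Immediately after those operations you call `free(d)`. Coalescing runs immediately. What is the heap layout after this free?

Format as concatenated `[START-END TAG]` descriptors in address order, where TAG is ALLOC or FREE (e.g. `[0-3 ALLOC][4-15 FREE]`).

Op 1: a = malloc(7) -> a = 0; heap: [0-6 ALLOC][7-32 FREE]
Op 2: free(a) -> (freed a); heap: [0-32 FREE]
Op 3: b = malloc(7) -> b = 0; heap: [0-6 ALLOC][7-32 FREE]
Op 4: b = realloc(b, 4) -> b = 0; heap: [0-3 ALLOC][4-32 FREE]
Op 5: b = realloc(b, 1) -> b = 0; heap: [0-0 ALLOC][1-32 FREE]
Op 6: c = malloc(8) -> c = 1; heap: [0-0 ALLOC][1-8 ALLOC][9-32 FREE]
Op 7: free(c) -> (freed c); heap: [0-0 ALLOC][1-32 FREE]
Op 8: d = malloc(4) -> d = 1; heap: [0-0 ALLOC][1-4 ALLOC][5-32 FREE]
free(d): d = 1 -> block [1-4 ALLOC]; mark free, coalesce with adjacent free neighbors -> [0-0 ALLOC][1-32 FREE]

Answer: [0-0 ALLOC][1-32 FREE]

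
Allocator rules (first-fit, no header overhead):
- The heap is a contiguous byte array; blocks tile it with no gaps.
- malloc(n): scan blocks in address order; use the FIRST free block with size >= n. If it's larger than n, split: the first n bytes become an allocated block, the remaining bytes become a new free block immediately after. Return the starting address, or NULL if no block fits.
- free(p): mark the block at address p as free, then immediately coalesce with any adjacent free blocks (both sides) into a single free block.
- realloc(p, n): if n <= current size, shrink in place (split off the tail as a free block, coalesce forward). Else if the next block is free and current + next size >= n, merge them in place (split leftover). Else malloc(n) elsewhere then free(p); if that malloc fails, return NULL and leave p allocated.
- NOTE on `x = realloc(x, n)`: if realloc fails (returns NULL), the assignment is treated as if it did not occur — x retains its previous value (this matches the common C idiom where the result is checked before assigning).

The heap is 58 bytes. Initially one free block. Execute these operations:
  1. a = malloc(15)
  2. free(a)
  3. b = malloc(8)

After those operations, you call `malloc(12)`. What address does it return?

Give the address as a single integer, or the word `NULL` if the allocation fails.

Answer: 8

Derivation:
Op 1: a = malloc(15) -> a = 0; heap: [0-14 ALLOC][15-57 FREE]
Op 2: free(a) -> (freed a); heap: [0-57 FREE]
Op 3: b = malloc(8) -> b = 0; heap: [0-7 ALLOC][8-57 FREE]
malloc(12): first-fit scan over [0-7 ALLOC][8-57 FREE] -> 8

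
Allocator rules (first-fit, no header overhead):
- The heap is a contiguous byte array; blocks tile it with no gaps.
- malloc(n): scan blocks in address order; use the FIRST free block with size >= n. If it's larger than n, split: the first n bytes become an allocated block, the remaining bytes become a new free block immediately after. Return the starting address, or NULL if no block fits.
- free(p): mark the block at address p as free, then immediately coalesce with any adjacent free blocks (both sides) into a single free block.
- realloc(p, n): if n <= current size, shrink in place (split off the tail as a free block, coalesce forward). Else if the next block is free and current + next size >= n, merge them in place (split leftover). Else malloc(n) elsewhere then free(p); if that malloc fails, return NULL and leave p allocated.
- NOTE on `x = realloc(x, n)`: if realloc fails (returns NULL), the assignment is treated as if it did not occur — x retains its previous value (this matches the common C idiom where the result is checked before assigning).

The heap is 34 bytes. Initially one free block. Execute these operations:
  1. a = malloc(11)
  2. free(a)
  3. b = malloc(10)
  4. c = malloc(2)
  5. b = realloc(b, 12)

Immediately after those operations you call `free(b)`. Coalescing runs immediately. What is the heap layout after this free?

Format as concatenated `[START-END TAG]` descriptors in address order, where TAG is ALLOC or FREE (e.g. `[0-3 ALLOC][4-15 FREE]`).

Op 1: a = malloc(11) -> a = 0; heap: [0-10 ALLOC][11-33 FREE]
Op 2: free(a) -> (freed a); heap: [0-33 FREE]
Op 3: b = malloc(10) -> b = 0; heap: [0-9 ALLOC][10-33 FREE]
Op 4: c = malloc(2) -> c = 10; heap: [0-9 ALLOC][10-11 ALLOC][12-33 FREE]
Op 5: b = realloc(b, 12) -> b = 12; heap: [0-9 FREE][10-11 ALLOC][12-23 ALLOC][24-33 FREE]
free(b): b = 12 -> block [12-23 ALLOC]; mark free, coalesce with adjacent free neighbors -> [0-9 FREE][10-11 ALLOC][12-33 FREE]

Answer: [0-9 FREE][10-11 ALLOC][12-33 FREE]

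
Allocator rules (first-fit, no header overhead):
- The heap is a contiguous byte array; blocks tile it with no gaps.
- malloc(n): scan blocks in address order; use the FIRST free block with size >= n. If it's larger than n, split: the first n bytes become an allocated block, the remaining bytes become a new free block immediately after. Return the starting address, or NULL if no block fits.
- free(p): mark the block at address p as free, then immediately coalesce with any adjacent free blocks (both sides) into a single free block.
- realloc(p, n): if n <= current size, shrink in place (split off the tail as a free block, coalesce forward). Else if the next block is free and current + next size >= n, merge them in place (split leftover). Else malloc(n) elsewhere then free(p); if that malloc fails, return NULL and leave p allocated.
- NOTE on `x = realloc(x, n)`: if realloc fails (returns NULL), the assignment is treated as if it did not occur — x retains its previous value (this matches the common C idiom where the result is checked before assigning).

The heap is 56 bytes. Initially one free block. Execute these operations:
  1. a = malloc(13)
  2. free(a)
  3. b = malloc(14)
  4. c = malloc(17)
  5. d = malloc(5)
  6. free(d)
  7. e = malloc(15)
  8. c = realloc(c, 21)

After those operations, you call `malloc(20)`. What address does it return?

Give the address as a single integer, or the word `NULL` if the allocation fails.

Op 1: a = malloc(13) -> a = 0; heap: [0-12 ALLOC][13-55 FREE]
Op 2: free(a) -> (freed a); heap: [0-55 FREE]
Op 3: b = malloc(14) -> b = 0; heap: [0-13 ALLOC][14-55 FREE]
Op 4: c = malloc(17) -> c = 14; heap: [0-13 ALLOC][14-30 ALLOC][31-55 FREE]
Op 5: d = malloc(5) -> d = 31; heap: [0-13 ALLOC][14-30 ALLOC][31-35 ALLOC][36-55 FREE]
Op 6: free(d) -> (freed d); heap: [0-13 ALLOC][14-30 ALLOC][31-55 FREE]
Op 7: e = malloc(15) -> e = 31; heap: [0-13 ALLOC][14-30 ALLOC][31-45 ALLOC][46-55 FREE]
Op 8: c = realloc(c, 21) -> NULL (c unchanged); heap: [0-13 ALLOC][14-30 ALLOC][31-45 ALLOC][46-55 FREE]
malloc(20): first-fit scan over [0-13 ALLOC][14-30 ALLOC][31-45 ALLOC][46-55 FREE] -> NULL

Answer: NULL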